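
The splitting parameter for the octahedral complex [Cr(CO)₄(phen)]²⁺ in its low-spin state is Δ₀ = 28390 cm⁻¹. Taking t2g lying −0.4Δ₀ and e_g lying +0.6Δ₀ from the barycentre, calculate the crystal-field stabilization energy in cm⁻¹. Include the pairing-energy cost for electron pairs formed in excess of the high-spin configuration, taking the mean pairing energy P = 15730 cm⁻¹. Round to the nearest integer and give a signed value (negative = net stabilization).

Ligand charges: 4×(+0) from CO and 1×(+0) from phen sum to +0; with overall charge +2, Cr is +2.
Group 6 minus oxidation state +2 gives a d⁴ configuration for Cr²⁺.
The d⁴ electrons fill as t2g^4 e_g^0.
CFSE(orbital) = 4×(-0.4Δ₀) + 0×(0.6Δ₀) = -1.6Δ₀; with Δ₀ = 28390 cm⁻¹ that is -45424 cm⁻¹.
Pairing penalty: 1 pair vs 0 in the high-spin reference → 1 extra × P = 15730 cm⁻¹.
Net CFSE = -45424 + 15730 = -29694 cm⁻¹.

-29694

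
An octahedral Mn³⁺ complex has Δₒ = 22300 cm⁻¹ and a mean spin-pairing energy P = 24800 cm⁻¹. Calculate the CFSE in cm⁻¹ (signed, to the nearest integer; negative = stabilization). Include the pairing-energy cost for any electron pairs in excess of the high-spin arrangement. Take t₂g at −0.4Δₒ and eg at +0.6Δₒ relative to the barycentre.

-13380

Group 7 minus oxidation state +3 gives a d⁴ configuration for Mn³⁺.
Δₒ < P, so pairing is avoided: the ground state is high-spin.
That gives t₂g³ eg¹.
Orbital CFSE = -0.6Δₒ = -0.6 × 22300 = -13380 cm⁻¹.
High-spin has no excess pairs, so no pairing correction applies.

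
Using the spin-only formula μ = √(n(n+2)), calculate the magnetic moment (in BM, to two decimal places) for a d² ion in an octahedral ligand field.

2.83 BM

For octahedral d² the high- and low-spin configurations coincide.
Configuration: t₂g² eg⁰ → 2 unpaired electrons.
μ(spin-only) = √[2(2+2)] = √8 ≈ 2.83 BM.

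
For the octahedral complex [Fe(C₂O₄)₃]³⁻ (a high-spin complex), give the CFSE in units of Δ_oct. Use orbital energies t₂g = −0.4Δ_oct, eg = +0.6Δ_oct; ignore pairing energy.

Each C₂O₄²⁻ contributes -2; 3 × (-2) = -6. With overall charge -3, Fe is in the +3 oxidation state.
Fe sits in group 8; removing 3 electrons leaves Fe³⁺ with 8 − 3 = 5 d electrons.
Configuration: t₂g³ eg².
CFSE = 3(-0.4Δ_oct) + 2(0.6Δ_oct) = -1.2Δ_oct + 1.2Δ_oct = 0.0Δ_oct.

0.0 Δ_oct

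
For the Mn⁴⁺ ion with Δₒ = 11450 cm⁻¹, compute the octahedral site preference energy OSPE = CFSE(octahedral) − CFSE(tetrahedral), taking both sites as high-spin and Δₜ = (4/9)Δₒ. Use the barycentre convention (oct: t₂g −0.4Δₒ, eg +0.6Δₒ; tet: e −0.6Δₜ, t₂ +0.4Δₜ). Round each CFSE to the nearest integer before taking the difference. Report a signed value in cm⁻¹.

-9669

Mn⁴⁺: group 7, so d-count = 7 − 4 = 3.
In an octahedral site d³ (HS) is t₂g³ eg⁰, giving CFSE(oct) = -1.2Δₒ = -13740 cm⁻¹.
Tetrahedral: e² t₂¹, CFSE = 2(−0.6) + 1(+0.4) = -0.8Δₜ = -0.8 × (4/9) × 11450 = -4071 cm⁻¹.
OSPE = -13740 − (-4071) = -9669 cm⁻¹.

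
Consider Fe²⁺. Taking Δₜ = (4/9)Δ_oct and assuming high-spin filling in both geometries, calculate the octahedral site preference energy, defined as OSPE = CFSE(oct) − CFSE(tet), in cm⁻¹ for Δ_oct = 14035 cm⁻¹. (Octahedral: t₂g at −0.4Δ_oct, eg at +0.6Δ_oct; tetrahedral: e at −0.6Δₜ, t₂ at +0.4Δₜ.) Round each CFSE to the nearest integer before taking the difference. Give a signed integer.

-1871

Fe sits in group 8; removing 2 electrons leaves Fe²⁺ with 8 − 2 = 6 d electrons.
In an octahedral site d⁶ (HS) is t₂g⁴ eg², giving CFSE(oct) = -0.4Δ_oct = -5614 cm⁻¹.
Tetrahedral: e³ t₂³, CFSE = 3(−0.6) + 3(+0.4) = -0.6Δₜ = -0.6 × (4/9) × 14035 = -3743 cm⁻¹.
Subtracting, OSPE = -5614 − (-3743) = -1871 cm⁻¹.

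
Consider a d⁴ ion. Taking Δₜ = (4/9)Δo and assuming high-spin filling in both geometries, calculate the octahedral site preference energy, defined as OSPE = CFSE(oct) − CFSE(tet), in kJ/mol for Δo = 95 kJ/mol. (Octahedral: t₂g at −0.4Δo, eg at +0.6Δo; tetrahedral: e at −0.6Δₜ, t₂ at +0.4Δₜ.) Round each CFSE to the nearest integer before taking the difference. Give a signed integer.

In an octahedral site d⁴ (HS) is t2g^3 e_g^1, giving CFSE(oct) = -0.6Δo = -57 kJ/mol.
In a tetrahedral site the filling is e^2 t2^2: CFSE(tet) = -0.4Δₜ = -0.4 × (4/9)(95) = -17 kJ/mol.
OSPE = -57 − (-17) = -40 kJ/mol.

-40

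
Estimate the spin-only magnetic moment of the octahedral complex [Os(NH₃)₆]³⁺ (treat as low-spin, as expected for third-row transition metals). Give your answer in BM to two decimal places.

1.73 BM

NH₃ is neutral, so the +3 overall charge sits on Os: oxidation state +3.
Os³⁺: group 8, so d-count = 8 − 3 = 5.
Configuration: t2g^5 e_g^0 → 1 unpaired electron.
μ(spin-only) = √[1(1+2)] = √3 ≈ 1.73 BM.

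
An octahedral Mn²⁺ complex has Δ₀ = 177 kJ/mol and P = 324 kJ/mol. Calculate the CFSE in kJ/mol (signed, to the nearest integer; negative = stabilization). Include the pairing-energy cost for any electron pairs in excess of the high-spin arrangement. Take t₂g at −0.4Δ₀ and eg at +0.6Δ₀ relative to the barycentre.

Mn sits in group 7; removing 2 electrons leaves Mn²⁺ with 7 − 2 = 5 d electrons.
Since Δ₀ = 177 kJ/mol < P = 324 kJ/mol, the complex adopts the high-spin configuration.
Configuration: t₂g³ eg².
Orbital CFSE = 0.0Δ₀ = 0.0 × 177 = 0 kJ/mol.
High-spin has no excess pairs, so no pairing correction applies.

0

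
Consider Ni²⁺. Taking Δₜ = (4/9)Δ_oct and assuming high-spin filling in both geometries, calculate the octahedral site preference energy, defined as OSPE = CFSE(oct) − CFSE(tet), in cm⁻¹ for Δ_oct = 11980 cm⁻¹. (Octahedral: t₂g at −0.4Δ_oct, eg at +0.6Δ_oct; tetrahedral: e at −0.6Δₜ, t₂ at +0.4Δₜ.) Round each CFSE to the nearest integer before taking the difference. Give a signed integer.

Ni sits in group 10; removing 2 electrons leaves Ni²⁺ with 10 − 2 = 8 d electrons.
Octahedral (high-spin): t2g^6 e_g^2, CFSE = 6(−0.4) + 2(+0.6) = -1.2Δ_oct = -1.2 × 11980 = -14376 cm⁻¹.
Tetrahedral e^4 t2^4 gives -0.8Δₜ = -0.8 × (4/9) × 11980 = -4260 cm⁻¹.
Subtracting, OSPE = -14376 − (-4260) = -10116 cm⁻¹.

-10116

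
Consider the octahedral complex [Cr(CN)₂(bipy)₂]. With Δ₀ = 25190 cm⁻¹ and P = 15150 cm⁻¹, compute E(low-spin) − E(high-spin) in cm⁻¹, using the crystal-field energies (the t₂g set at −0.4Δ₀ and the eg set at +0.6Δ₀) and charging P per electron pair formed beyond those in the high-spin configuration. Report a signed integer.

Ligand charges: 2×(-1) from CN⁻ and 2×(+0) from bipy sum to -2; with overall charge +0, Cr is +2.
Cr sits in group 6; removing 2 electrons leaves Cr²⁺ with 6 − 2 = 4 d electrons.
High-spin: t₂g³ eg¹, CFSE = -0.6Δ₀ = -15114 cm⁻¹.
For low-spin the configuration is t₂g⁴ eg⁰: orbital energy -1.6 × 25190 = -40304 cm⁻¹, and 1 additional pair relative to high-spin adds 15150 cm⁻¹, giving -25154 cm⁻¹.
Thus E(LS) − E(HS) = -10040 cm⁻¹.

-10040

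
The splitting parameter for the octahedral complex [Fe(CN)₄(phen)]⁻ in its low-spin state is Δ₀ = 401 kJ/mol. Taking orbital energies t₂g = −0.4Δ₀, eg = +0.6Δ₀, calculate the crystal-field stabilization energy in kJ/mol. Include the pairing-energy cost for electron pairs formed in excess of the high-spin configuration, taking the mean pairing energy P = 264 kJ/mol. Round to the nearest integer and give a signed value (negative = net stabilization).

Ligand charges: 4×(-1) from CN⁻ and 1×(+0) from phen sum to -4; with overall charge -1, Fe is +3.
Fe³⁺: group 8, so d-count = 8 − 3 = 5.
Electron filling gives t₂g⁵ eg⁰.
CFSE(orbital) = 5×(-0.4Δ₀) + 0×(0.6Δ₀) = -2.0Δ₀; with Δ₀ = 401 kJ/mol that is -802 kJ/mol.
High-spin d⁵ would be t₂g³ eg² with 0 pairs; low-spin has 2, so 2 excess pairs cost +2P = +528 kJ/mol.
Net CFSE = -802 + 528 = -274 kJ/mol.

-274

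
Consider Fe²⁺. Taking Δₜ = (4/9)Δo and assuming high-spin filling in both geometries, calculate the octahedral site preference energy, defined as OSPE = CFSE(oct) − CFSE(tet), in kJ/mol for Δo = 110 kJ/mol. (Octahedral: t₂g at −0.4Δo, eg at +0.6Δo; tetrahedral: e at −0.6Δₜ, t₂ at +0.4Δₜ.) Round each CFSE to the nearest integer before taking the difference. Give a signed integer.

Fe sits in group 8; removing 2 electrons leaves Fe²⁺ with 8 − 2 = 6 d electrons.
In an octahedral site d⁶ (HS) is t₂g⁴ eg², giving CFSE(oct) = -0.4Δo = -44 kJ/mol.
In a tetrahedral site the filling is e³ t₂³: CFSE(tet) = -0.6Δₜ = -0.6 × (4/9)(110) = -29 kJ/mol.
Subtracting, OSPE = -44 − (-29) = -15 kJ/mol.

-15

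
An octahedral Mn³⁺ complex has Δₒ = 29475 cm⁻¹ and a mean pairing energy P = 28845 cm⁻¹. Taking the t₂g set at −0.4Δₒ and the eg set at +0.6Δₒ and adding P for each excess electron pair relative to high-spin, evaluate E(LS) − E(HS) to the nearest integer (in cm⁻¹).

-630

Mn³⁺: group 7, so d-count = 7 − 3 = 4.
In the high-spin limit (t₂g³ eg¹) the orbital term is -0.6Δₒ = -17685 cm⁻¹, with no excess pairing.
Low-spin t₂g⁴ eg⁰ gives -1.6Δₒ = -47160 cm⁻¹, but forming 1 extra pair costs 1P = 28845 cm⁻¹, so E(LS) = -47160 + 28845 = -18315 cm⁻¹.
Thus E(LS) − E(HS) = -630 cm⁻¹.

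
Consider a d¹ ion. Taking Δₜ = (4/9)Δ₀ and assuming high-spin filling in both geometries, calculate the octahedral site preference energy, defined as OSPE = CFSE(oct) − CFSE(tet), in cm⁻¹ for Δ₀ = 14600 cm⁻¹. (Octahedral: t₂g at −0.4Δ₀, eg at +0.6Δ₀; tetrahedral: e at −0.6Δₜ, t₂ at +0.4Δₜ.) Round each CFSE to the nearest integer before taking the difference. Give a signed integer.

Octahedral (high-spin): t₂g¹ eg⁰, CFSE = 1(−0.4) + 0(+0.6) = -0.4Δ₀ = -0.4 × 14600 = -5840 cm⁻¹.
Tetrahedral e¹ t₂⁰ gives -0.6Δₜ = -0.6 × (4/9) × 14600 = -3893 cm⁻¹.
OSPE = CFSE(oct) − CFSE(tet) = -5840 − (-3893) = -1947 cm⁻¹.

-1947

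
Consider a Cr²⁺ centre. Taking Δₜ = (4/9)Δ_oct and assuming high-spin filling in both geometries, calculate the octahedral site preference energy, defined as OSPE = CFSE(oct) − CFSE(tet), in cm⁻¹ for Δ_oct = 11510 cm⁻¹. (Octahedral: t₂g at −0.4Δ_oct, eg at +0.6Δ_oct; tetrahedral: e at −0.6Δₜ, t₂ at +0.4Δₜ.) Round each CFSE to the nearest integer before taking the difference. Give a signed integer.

Cr is in group 6, so Cr²⁺ is d⁴ (6 − 2 = 4).
Octahedral (high-spin): t₂g³ eg¹, CFSE = 3(−0.4) + 1(+0.6) = -0.6Δ_oct = -0.6 × 11510 = -6906 cm⁻¹.
Tetrahedral: e² t₂², CFSE = 2(−0.6) + 2(+0.4) = -0.4Δₜ = -0.4 × (4/9) × 11510 = -2046 cm⁻¹.
OSPE = CFSE(oct) − CFSE(tet) = -6906 − (-2046) = -4860 cm⁻¹.

-4860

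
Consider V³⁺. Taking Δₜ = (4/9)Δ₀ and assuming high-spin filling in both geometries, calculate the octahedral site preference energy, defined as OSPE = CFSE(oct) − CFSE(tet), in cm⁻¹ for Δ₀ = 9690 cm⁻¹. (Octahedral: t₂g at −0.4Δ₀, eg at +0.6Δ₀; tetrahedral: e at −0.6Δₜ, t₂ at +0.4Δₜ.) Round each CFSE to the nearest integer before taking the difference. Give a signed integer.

-2584

Group 5 minus oxidation state +3 gives a d² configuration for V³⁺.
Octahedral high-spin t2g^2 e_g^0: CFSE = -0.8 × 9690 = -7752 cm⁻¹.
Tetrahedral e^2 t2^0 gives -1.2Δₜ = -1.2 × (4/9) × 9690 = -5168 cm⁻¹.
OSPE = CFSE(oct) − CFSE(tet) = -7752 − (-5168) = -2584 cm⁻¹.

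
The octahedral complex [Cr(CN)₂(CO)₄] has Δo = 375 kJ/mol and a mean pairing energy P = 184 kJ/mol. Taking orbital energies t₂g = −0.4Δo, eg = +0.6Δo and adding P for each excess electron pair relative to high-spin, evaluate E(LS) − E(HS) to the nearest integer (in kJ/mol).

Ligand charges: 2×(-1) from CN⁻ and 4×(+0) from CO sum to -2; with overall charge +0, Cr is +2.
Cr sits in group 6; removing 2 electrons leaves Cr²⁺ with 6 − 2 = 4 d electrons.
In the high-spin limit (t₂g³ eg¹) the orbital term is -0.6Δo = -225 kJ/mol, with no excess pairing.
For low-spin the configuration is t₂g⁴ eg⁰: orbital energy -1.6 × 375 = -600 kJ/mol, and 1 additional pair relative to high-spin adds 184 kJ/mol, giving -416 kJ/mol.
Thus E(LS) − E(HS) = -191 kJ/mol.

-191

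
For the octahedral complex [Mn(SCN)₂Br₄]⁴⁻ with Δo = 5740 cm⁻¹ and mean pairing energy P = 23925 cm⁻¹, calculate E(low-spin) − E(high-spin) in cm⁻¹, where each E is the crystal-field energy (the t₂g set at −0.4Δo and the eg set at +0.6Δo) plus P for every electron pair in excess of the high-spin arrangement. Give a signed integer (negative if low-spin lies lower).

36370

Ligand charges: 2×(-1) from SCN⁻ and 4×(-1) from Br⁻ sum to -6; with overall charge -4, Mn is +2.
Group 7 minus oxidation state +2 gives a d⁵ configuration for Mn²⁺.
In the high-spin limit (t₂g³ eg²) the orbital term is 0.0Δo = 0 cm⁻¹, with no excess pairing.
Low-spin t₂g⁵ eg⁰ gives -2.0Δo = -11480 cm⁻¹, but forming 2 extra pairs costs 2P = 47850 cm⁻¹, so E(LS) = -11480 + 47850 = 36370 cm⁻¹.
E(LS) − E(HS) = 36370 − (0) = 36370 cm⁻¹.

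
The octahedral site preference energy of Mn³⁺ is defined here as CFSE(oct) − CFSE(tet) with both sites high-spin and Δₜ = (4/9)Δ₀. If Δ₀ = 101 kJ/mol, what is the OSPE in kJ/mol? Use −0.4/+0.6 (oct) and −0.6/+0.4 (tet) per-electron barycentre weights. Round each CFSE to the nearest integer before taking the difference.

Mn sits in group 7; removing 3 electrons leaves Mn³⁺ with 7 − 3 = 4 d electrons.
Octahedral (high-spin): t₂g³ eg¹, CFSE = 3(−0.4) + 1(+0.6) = -0.6Δ₀ = -0.6 × 101 = -61 kJ/mol.
Tetrahedral: e² t₂², CFSE = 2(−0.6) + 2(+0.4) = -0.4Δₜ = -0.4 × (4/9) × 101 = -18 kJ/mol.
OSPE = -61 − (-18) = -43 kJ/mol.

-43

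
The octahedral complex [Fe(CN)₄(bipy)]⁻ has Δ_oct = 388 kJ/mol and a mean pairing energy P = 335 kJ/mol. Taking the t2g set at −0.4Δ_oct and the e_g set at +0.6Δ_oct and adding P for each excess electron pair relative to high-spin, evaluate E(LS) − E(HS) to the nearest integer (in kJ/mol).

-106

Ligand charges: 4×(-1) from CN⁻ and 1×(+0) from bipy sum to -4; with overall charge -1, Fe is +3.
Group 8 minus oxidation state +3 gives a d⁵ configuration for Fe³⁺.
High-spin d⁵ fills as t2g^3 e_g^2 with CFSE 3(−0.4) + 2(+0.6) = 0.0Δ_oct = 0 kJ/mol.
Low-spin: t2g^5 e_g^0, orbital CFSE = -2.0Δ_oct = -776 kJ/mol; plus 2 excess pairs × P = +670 kJ/mol; total -106 kJ/mol.
Thus E(LS) − E(HS) = -106 kJ/mol.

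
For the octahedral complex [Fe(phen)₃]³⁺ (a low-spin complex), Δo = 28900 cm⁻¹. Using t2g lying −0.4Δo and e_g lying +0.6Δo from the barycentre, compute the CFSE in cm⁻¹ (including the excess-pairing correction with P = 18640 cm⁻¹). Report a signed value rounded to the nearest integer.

phen is neutral, so the +3 overall charge sits on Fe: oxidation state +3.
Group 8 minus oxidation state +3 gives a d⁵ configuration for Fe³⁺.
The d⁵ electrons fill as t2g^5 e_g^0.
The orbital stabilization is -2.0Δo = -2.0 × 28900 = -57800 cm⁻¹.
Relative to high-spin t2g^3 e_g^2 (0 paired), the low-spin configuration has 2 additional pairs, contributing +2 × 18640 = +37280 cm⁻¹.
Net CFSE = -57800 + 37280 = -20520 cm⁻¹.

-20520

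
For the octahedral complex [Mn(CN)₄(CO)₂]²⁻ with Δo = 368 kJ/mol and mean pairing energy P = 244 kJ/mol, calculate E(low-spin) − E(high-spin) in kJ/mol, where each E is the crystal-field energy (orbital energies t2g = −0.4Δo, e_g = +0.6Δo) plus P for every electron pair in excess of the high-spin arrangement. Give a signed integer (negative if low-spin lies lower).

Ligand charges: 4×(-1) from CN⁻ and 2×(+0) from CO sum to -4; with overall charge -2, Mn is +2.
Mn²⁺: group 7, so d-count = 7 − 2 = 5.
High-spin d⁵ fills as t2g^3 e_g^2 with CFSE 3(−0.4) + 2(+0.6) = 0.0Δo = 0 kJ/mol.
Low-spin t2g^5 e_g^0 gives -2.0Δo = -736 kJ/mol, but forming 2 extra pairs costs 2P = 488 kJ/mol, so E(LS) = -736 + 488 = -248 kJ/mol.
Thus E(LS) − E(HS) = -248 kJ/mol.

-248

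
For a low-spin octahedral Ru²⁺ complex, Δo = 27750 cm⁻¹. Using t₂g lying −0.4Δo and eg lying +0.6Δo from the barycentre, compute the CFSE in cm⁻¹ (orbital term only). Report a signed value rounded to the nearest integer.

Ru is in group 8, so Ru²⁺ is d⁶ (8 − 2 = 6).
Configuration: t₂g⁶ eg⁰.
Orbital CFSE = 6(-0.4) + 0(0.6) = -2.4Δo = -2.4 × 27750 = -66600 cm⁻¹.

-66600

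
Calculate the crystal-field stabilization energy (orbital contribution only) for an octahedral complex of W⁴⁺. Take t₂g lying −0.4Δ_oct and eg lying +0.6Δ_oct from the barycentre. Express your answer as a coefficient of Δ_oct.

-0.8 Δ_oct

Group 6 minus oxidation state +4 gives a d² configuration for W⁴⁺.
Configuration: t₂g² eg⁰.
CFSE = 2(-0.4Δ_oct) + 0(0.6Δ_oct) = -0.8Δ_oct + 0.0Δ_oct = -0.8Δ_oct.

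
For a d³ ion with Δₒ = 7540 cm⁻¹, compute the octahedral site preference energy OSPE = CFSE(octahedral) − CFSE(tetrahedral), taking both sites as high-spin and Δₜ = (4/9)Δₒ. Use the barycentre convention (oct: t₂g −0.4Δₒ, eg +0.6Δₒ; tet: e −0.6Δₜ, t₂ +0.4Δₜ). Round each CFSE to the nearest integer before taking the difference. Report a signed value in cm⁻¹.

Octahedral (high-spin): t2g^3 e_g^0, CFSE = 3(−0.4) + 0(+0.6) = -1.2Δₒ = -1.2 × 7540 = -9048 cm⁻¹.
Tetrahedral e^2 t2^1 gives -0.8Δₜ = -0.8 × (4/9) × 7540 = -2681 cm⁻¹.
OSPE = -9048 − (-2681) = -6367 cm⁻¹.

-6367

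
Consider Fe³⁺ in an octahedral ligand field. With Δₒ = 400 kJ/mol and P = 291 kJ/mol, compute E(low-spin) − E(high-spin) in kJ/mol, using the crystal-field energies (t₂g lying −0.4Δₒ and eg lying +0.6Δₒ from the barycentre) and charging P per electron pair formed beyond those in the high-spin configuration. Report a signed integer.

Fe is in group 8, so Fe³⁺ is d⁵ (8 − 3 = 5).
High-spin: t₂g³ eg², CFSE = 0.0Δₒ = 0 kJ/mol.
Low-spin: t₂g⁵ eg⁰, orbital CFSE = -2.0Δₒ = -800 kJ/mol; plus 2 excess pairs × P = +582 kJ/mol; total -218 kJ/mol.
The difference is -218 − (0) = -218 kJ/mol, so low-spin lies lower.

-218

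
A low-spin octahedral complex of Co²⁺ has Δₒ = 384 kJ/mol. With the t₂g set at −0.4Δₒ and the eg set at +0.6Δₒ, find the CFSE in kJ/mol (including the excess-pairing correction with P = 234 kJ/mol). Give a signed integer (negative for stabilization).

Co sits in group 9; removing 2 electrons leaves Co²⁺ with 9 − 2 = 7 d electrons.
Electron filling gives t₂g⁶ eg¹.
CFSE(orbital) = 6×(-0.4Δₒ) + 1×(0.6Δₒ) = -1.8Δₒ; with Δₒ = 384 kJ/mol that is -691 kJ/mol.
Pairing penalty: 3 pairs vs 2 in the high-spin reference → 1 extra × P = 234 kJ/mol.
Overall CFSE = -691 + 234 = -457 kJ/mol.

-457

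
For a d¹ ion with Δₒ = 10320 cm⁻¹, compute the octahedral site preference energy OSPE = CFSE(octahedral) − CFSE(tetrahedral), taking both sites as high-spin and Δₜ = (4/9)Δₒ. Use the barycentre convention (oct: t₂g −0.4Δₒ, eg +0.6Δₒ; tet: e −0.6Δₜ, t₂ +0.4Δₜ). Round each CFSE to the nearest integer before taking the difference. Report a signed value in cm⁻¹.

-1376

In an octahedral site d¹ (HS) is t₂g¹ eg⁰, giving CFSE(oct) = -0.4Δₒ = -4128 cm⁻¹.
Tetrahedral: e¹ t₂⁰, CFSE = 1(−0.6) + 0(+0.4) = -0.6Δₜ = -0.6 × (4/9) × 10320 = -2752 cm⁻¹.
OSPE = -4128 − (-2752) = -1376 cm⁻¹.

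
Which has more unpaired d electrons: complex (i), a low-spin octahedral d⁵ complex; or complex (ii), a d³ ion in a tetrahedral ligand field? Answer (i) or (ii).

(i): t₂g⁵ eg⁰ → 1 unpaired.
(ii): Tetrahedral fields are weak (Δₜ ≈ 4/9 Δₒ), so electrons fill high-spin; e² t₂¹ → 3 unpaired.
So (ii) has more unpaired electrons.

(ii)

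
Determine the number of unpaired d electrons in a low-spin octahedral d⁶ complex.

Configuration: t₂g⁶ eg⁰, giving 0 unpaired electrons.

0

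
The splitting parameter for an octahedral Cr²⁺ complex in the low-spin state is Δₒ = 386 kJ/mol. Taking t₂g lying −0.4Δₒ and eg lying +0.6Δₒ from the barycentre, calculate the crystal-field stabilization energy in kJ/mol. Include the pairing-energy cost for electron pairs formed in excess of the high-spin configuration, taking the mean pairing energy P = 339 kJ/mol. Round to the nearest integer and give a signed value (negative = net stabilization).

Group 6 minus oxidation state +2 gives a d⁴ configuration for Cr²⁺.
Electron filling gives t₂g⁴ eg⁰.
The orbital stabilization is -1.6Δₒ = -1.6 × 386 = -618 kJ/mol.
Pairing penalty: 1 pair vs 0 in the high-spin reference → 1 extra × P = 339 kJ/mol.
Net CFSE = -618 + 339 = -279 kJ/mol.

-279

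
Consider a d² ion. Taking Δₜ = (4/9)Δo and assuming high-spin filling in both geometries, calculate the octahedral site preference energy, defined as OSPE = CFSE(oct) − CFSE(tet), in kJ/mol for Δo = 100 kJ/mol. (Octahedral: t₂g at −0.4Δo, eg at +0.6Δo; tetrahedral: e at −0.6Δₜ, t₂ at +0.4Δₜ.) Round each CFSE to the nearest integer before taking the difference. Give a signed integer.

Octahedral high-spin t₂g² eg⁰: CFSE = -0.8 × 100 = -80 kJ/mol.
Tetrahedral: e² t₂⁰, CFSE = 2(−0.6) + 0(+0.4) = -1.2Δₜ = -1.2 × (4/9) × 100 = -53 kJ/mol.
Subtracting, OSPE = -80 − (-53) = -27 kJ/mol.

-27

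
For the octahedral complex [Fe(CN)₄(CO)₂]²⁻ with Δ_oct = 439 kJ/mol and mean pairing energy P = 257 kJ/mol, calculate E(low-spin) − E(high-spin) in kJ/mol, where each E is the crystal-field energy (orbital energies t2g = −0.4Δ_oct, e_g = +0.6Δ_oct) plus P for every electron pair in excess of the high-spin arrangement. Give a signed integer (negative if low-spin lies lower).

-364

Ligand charges: 4×(-1) from CN⁻ and 2×(+0) from CO sum to -4; with overall charge -2, Fe is +2.
Fe is in group 8, so Fe²⁺ is d⁶ (8 − 2 = 6).
High-spin: t2g^4 e_g^2, CFSE = -0.4Δ_oct = -176 kJ/mol.
Low-spin t2g^6 e_g^0 gives -2.4Δ_oct = -1054 kJ/mol, but forming 2 extra pairs costs 2P = 514 kJ/mol, so E(LS) = -1054 + 514 = -540 kJ/mol.
The difference is -540 − (-176) = -364 kJ/mol, so low-spin lies lower.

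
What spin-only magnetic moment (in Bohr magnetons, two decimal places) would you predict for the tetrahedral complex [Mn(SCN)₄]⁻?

Each SCN⁻ contributes -1; 4 × (-1) = -4. With overall charge -1, Mn is in the +3 oxidation state.
Group 7 minus oxidation state +3 gives a d⁴ configuration for Mn³⁺.
With tetrahedral geometry the complex is necessarily high-spin.
Configuration: e² t₂² → 4 unpaired electrons.
μ(spin-only) = √[4(4+2)] = √24 ≈ 4.90 Bohr magnetons.

4.90 Bohr magnetons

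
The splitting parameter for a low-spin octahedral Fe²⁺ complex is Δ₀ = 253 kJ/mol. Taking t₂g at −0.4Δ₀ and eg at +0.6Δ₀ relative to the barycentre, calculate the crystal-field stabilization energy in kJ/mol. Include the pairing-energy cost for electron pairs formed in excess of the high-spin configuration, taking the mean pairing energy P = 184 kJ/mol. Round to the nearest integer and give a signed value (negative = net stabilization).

-239

Fe sits in group 8; removing 2 electrons leaves Fe²⁺ with 8 − 2 = 6 d electrons.
Configuration: t₂g⁶ eg⁰.
CFSE(orbital) = 6×(-0.4Δ₀) + 0×(0.6Δ₀) = -2.4Δ₀; with Δ₀ = 253 kJ/mol that is -607 kJ/mol.
Pairing penalty: 3 pairs vs 1 in the high-spin reference → 2 extra × P = 368 kJ/mol.
Net CFSE = -607 + 368 = -239 kJ/mol.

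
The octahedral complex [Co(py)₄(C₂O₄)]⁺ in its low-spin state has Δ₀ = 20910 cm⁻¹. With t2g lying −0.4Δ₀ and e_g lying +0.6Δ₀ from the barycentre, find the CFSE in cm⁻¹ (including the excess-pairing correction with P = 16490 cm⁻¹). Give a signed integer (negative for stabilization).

-17204

Ligand charges: 4×(+0) from py and 1×(-2) from C₂O₄²⁻ sum to -2; with overall charge +1, Co is +3.
Co sits in group 9; removing 3 electrons leaves Co³⁺ with 9 − 3 = 6 d electrons.
Configuration: t2g^6 e_g^0.
The orbital stabilization is -2.4Δ₀ = -2.4 × 20910 = -50184 cm⁻¹.
High-spin d⁶ would be t2g^4 e_g^2 with 1 pair; low-spin has 3, so 2 excess pairs cost +2P = +32980 cm⁻¹.
Combining: -50184 + 32980 = -17204 cm⁻¹.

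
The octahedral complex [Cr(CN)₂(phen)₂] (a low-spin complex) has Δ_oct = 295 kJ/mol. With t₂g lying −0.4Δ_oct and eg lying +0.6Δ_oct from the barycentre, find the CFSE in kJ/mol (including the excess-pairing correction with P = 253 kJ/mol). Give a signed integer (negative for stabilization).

-219

Ligand charges: 2×(-1) from CN⁻ and 2×(+0) from phen sum to -2; with overall charge +0, Cr is +2.
Group 6 minus oxidation state +2 gives a d⁴ configuration for Cr²⁺.
Electron filling gives t₂g⁴ eg⁰.
Orbital CFSE = 4(-0.4) + 0(0.6) = -1.6Δ_oct = -1.6 × 295 = -472 kJ/mol.
High-spin d⁴ would be t₂g³ eg¹ with 0 pairs; low-spin has 1, so 1 excess pair costs +1P = +253 kJ/mol.
Overall CFSE = -472 + 253 = -219 kJ/mol.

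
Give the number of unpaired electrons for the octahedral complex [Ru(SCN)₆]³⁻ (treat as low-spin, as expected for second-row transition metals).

1

Each SCN⁻ contributes -1; 6 × (-1) = -6. With overall charge -3, Ru is in the +3 oxidation state.
Ru³⁺: group 8, so d-count = 8 − 3 = 5.
Configuration: t₂g⁵ eg⁰, giving 1 unpaired electron.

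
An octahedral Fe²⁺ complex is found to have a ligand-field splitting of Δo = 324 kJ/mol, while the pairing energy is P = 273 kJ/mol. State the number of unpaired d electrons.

Fe is in group 8, so Fe²⁺ is d⁶ (8 − 2 = 6).
Since Δo = 324 kJ/mol > P = 273 kJ/mol, the complex adopts the low-spin configuration.
Configuration: t2g^6 e_g^0.
Unpaired electrons: 0.

0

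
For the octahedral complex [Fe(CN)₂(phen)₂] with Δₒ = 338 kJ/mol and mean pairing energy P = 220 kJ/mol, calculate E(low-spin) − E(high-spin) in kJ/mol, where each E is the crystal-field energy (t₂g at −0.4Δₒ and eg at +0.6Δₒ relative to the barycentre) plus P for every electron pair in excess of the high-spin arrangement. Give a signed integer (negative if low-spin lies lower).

Ligand charges: 2×(-1) from CN⁻ and 2×(+0) from phen sum to -2; with overall charge +0, Fe is +2.
Group 8 minus oxidation state +2 gives a d⁶ configuration for Fe²⁺.
In the high-spin limit (t₂g⁴ eg²) the orbital term is -0.4Δₒ = -135 kJ/mol, with no excess pairing.
Low-spin t₂g⁶ eg⁰ gives -2.4Δₒ = -811 kJ/mol, but forming 2 extra pairs costs 2P = 440 kJ/mol, so E(LS) = -811 + 440 = -371 kJ/mol.
E(LS) − E(HS) = -371 − (-135) = -236 kJ/mol.

-236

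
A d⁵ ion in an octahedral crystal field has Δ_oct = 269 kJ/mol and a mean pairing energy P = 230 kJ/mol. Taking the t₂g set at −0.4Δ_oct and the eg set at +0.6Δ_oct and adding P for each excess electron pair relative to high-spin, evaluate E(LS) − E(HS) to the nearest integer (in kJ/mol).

In the high-spin limit (t₂g³ eg²) the orbital term is 0.0Δ_oct = 0 kJ/mol, with no excess pairing.
For low-spin the configuration is t₂g⁵ eg⁰: orbital energy -2.0 × 269 = -538 kJ/mol, and 2 additional pairs relative to high-spin add 460 kJ/mol, giving -78 kJ/mol.
Thus E(LS) − E(HS) = -78 kJ/mol.

-78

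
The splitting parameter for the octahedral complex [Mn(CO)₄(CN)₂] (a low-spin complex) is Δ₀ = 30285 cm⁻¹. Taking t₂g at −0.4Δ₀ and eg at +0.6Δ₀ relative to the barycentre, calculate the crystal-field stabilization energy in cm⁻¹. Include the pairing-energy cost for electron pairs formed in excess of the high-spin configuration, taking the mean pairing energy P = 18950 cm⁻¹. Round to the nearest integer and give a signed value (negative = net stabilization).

Ligand charges: 4×(+0) from CO and 2×(-1) from CN⁻ sum to -2; with overall charge +0, Mn is +2.
Mn sits in group 7; removing 2 electrons leaves Mn²⁺ with 7 − 2 = 5 d electrons.
The d⁵ electrons fill as t₂g⁵ eg⁰.
CFSE(orbital) = 5×(-0.4Δ₀) + 0×(0.6Δ₀) = -2.0Δ₀; with Δ₀ = 30285 cm⁻¹ that is -60570 cm⁻¹.
Relative to high-spin t₂g³ eg² (0 paired), the low-spin configuration has 2 additional pairs, contributing +2 × 18950 = +37900 cm⁻¹.
Overall CFSE = -60570 + 37900 = -22670 cm⁻¹.

-22670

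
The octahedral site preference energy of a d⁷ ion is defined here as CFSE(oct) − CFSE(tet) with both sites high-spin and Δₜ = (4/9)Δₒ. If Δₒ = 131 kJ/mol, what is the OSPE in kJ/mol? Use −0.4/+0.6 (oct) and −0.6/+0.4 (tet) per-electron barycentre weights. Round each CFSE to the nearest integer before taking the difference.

In an octahedral site d⁷ (HS) is t₂g⁵ eg², giving CFSE(oct) = -0.8Δₒ = -105 kJ/mol.
Tetrahedral: e⁴ t₂³, CFSE = 4(−0.6) + 3(+0.4) = -1.2Δₜ = -1.2 × (4/9) × 131 = -70 kJ/mol.
OSPE = CFSE(oct) − CFSE(tet) = -105 − (-70) = -35 kJ/mol.

-35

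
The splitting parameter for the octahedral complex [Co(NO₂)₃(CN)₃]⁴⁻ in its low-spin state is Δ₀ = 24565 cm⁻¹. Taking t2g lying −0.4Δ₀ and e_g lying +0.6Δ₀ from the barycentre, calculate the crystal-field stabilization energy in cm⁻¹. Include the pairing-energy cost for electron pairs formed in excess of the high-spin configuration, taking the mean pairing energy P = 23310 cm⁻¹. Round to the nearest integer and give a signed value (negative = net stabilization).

Ligand charges: 3×(-1) from NO₂⁻ and 3×(-1) from CN⁻ sum to -6; with overall charge -4, Co is +2.
Group 9 minus oxidation state +2 gives a d⁷ configuration for Co²⁺.
Electron filling gives t2g^6 e_g^1.
The orbital stabilization is -1.8Δ₀ = -1.8 × 24565 = -44217 cm⁻¹.
High-spin d⁷ would be t2g^5 e_g^2 with 2 pairs; low-spin has 3, so 1 excess pair costs +1P = +23310 cm⁻¹.
Net CFSE = -44217 + 23310 = -20907 cm⁻¹.

-20907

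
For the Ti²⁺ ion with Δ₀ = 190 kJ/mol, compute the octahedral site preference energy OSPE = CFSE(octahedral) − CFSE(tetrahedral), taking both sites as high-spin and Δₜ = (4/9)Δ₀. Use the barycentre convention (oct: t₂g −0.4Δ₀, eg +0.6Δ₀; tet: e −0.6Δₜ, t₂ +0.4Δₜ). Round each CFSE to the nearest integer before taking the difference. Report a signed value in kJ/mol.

-51

Ti is in group 4, so Ti²⁺ is d² (4 − 2 = 2).
Octahedral high-spin t₂g² eg⁰: CFSE = -0.8 × 190 = -152 kJ/mol.
In a tetrahedral site the filling is e² t₂⁰: CFSE(tet) = -1.2Δₜ = -1.2 × (4/9)(190) = -101 kJ/mol.
OSPE = -152 − (-101) = -51 kJ/mol.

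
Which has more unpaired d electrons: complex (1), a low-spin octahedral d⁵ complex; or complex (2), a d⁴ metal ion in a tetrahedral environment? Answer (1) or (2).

(1): t₂g⁵ eg⁰ → 1 unpaired.
(2): Tetrahedral fields are weak (Δₜ ≈ 4/9 Δₒ), so electrons fill high-spin; e² t₂² → 4 unpaired.
So (2) has more unpaired electrons.

(2)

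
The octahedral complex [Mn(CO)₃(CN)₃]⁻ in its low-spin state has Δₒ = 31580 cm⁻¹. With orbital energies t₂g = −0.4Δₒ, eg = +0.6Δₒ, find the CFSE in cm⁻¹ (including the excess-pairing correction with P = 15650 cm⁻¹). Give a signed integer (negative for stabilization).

-31860

Ligand charges: 3×(+0) from CO and 3×(-1) from CN⁻ sum to -3; with overall charge -1, Mn is +2.
Group 7 minus oxidation state +2 gives a d⁵ configuration for Mn²⁺.
The d⁵ electrons fill as t₂g⁵ eg⁰.
Orbital CFSE = 5(-0.4) + 0(0.6) = -2.0Δₒ = -2.0 × 31580 = -63160 cm⁻¹.
High-spin d⁵ would be t₂g³ eg² with 0 pairs; low-spin has 2, so 2 excess pairs cost +2P = +31300 cm⁻¹.
Overall CFSE = -63160 + 31300 = -31860 cm⁻¹.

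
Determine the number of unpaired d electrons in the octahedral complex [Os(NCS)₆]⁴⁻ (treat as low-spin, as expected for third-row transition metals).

0

Each NCS⁻ contributes -1; 6 × (-1) = -6. With overall charge -4, Os is in the +2 oxidation state.
Os²⁺: group 8, so d-count = 8 − 2 = 6.
Configuration: t2g^6 e_g^0, giving 0 unpaired electrons.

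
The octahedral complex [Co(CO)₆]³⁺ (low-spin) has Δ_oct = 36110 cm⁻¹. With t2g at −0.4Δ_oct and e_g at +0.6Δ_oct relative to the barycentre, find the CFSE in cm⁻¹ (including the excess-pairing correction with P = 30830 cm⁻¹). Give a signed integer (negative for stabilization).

-25004

CO is neutral, so the +3 overall charge sits on Co: oxidation state +3.
Group 9 minus oxidation state +3 gives a d⁶ configuration for Co³⁺.
Electron filling gives t2g^6 e_g^0.
The orbital stabilization is -2.4Δ_oct = -2.4 × 36110 = -86664 cm⁻¹.
High-spin d⁶ would be t2g^4 e_g^2 with 1 pair; low-spin has 3, so 2 excess pairs cost +2P = +61660 cm⁻¹.
Overall CFSE = -86664 + 61660 = -25004 cm⁻¹.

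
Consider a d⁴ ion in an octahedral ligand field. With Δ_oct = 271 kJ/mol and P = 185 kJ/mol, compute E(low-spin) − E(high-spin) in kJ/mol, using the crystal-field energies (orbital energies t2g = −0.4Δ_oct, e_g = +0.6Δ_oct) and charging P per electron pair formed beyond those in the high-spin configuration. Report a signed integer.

High-spin d⁴ fills as t2g^3 e_g^1 with CFSE 3(−0.4) + 1(+0.6) = -0.6Δ_oct = -163 kJ/mol.
Low-spin: t2g^4 e_g^0, orbital CFSE = -1.6Δ_oct = -434 kJ/mol; plus 1 excess pair × P = +185 kJ/mol; total -249 kJ/mol.
E(LS) − E(HS) = -249 − (-163) = -86 kJ/mol.

-86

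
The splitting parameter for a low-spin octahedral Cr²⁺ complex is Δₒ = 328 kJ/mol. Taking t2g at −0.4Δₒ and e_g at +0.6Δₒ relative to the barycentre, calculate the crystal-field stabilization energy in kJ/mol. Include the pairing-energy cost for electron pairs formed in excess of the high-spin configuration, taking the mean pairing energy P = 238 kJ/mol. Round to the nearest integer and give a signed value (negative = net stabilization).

Cr is in group 6, so Cr²⁺ is d⁴ (6 − 2 = 4).
Electron filling gives t2g^4 e_g^0.
Orbital CFSE = 4(-0.4) + 0(0.6) = -1.6Δₒ = -1.6 × 328 = -525 kJ/mol.
Relative to high-spin t2g^3 e_g^1 (0 paired), the low-spin configuration has 1 additional pair, contributing +1 × 238 = +238 kJ/mol.
Net CFSE = -525 + 238 = -287 kJ/mol.

-287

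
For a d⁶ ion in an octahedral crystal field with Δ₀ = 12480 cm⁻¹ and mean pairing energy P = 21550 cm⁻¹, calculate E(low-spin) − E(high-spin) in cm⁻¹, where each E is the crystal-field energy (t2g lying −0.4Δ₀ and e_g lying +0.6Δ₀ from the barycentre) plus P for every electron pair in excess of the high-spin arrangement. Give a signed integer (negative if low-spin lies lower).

18140

High-spin d⁶ fills as t2g^4 e_g^2 with CFSE 4(−0.4) + 2(+0.6) = -0.4Δ₀ = -4992 cm⁻¹.
For low-spin the configuration is t2g^6 e_g^0: orbital energy -2.4 × 12480 = -29952 cm⁻¹, and 2 additional pairs relative to high-spin add 43100 cm⁻¹, giving 13148 cm⁻¹.
The difference is 13148 − (-4992) = 18140 cm⁻¹, so high-spin lies lower.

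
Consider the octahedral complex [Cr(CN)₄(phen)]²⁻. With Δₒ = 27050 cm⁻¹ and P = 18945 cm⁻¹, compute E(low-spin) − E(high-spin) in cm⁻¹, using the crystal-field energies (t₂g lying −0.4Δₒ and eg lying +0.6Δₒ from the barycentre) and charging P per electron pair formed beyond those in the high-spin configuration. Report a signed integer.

-8105

Ligand charges: 4×(-1) from CN⁻ and 1×(+0) from phen sum to -4; with overall charge -2, Cr is +2.
Cr sits in group 6; removing 2 electrons leaves Cr²⁺ with 6 − 2 = 4 d electrons.
In the high-spin limit (t₂g³ eg¹) the orbital term is -0.6Δₒ = -16230 cm⁻¹, with no excess pairing.
Low-spin: t₂g⁴ eg⁰, orbital CFSE = -1.6Δₒ = -43280 cm⁻¹; plus 1 excess pair × P = +18945 cm⁻¹; total -24335 cm⁻¹.
E(LS) − E(HS) = -24335 − (-16230) = -8105 cm⁻¹.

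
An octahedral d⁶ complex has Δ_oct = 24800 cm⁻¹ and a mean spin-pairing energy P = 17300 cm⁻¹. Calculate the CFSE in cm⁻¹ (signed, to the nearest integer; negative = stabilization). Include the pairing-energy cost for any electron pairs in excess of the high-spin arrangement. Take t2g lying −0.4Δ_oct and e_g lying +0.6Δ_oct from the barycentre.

Since Δ_oct = 24800 cm⁻¹ > P = 17300 cm⁻¹, the complex adopts the low-spin configuration.
Filling d⁶ accordingly: t2g^6 e_g^0.
Orbital CFSE = -2.4Δ_oct = -2.4 × 24800 = -59520 cm⁻¹.
Excess pairs vs high-spin: 3 − 1 = 2; pairing cost = +34600 cm⁻¹.
Net CFSE = -59520 + 34600 = -24920 cm⁻¹.

-24920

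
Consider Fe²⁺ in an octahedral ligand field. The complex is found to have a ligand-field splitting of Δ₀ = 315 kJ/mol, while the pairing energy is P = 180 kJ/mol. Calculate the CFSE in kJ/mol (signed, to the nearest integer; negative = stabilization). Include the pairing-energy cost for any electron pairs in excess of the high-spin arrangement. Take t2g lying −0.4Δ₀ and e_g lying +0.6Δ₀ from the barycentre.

Fe²⁺: group 8, so d-count = 8 − 2 = 6.
Here Δ₀ > P (315 > 180), so the low-spin state is favoured.
Filling d⁶ accordingly: t2g^6 e_g^0.
Orbital CFSE = -2.4Δ₀ = -2.4 × 315 = -756 kJ/mol.
Excess pairs vs high-spin: 3 − 1 = 2; pairing cost = +360 kJ/mol.
Net CFSE = -756 + 360 = -396 kJ/mol.

-396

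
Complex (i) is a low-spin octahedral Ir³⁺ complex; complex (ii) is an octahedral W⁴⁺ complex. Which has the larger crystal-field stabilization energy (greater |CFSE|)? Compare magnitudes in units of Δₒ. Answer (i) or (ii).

(i): Ir³⁺: group 9, so d-count = 9 − 3 = 6; t2g^6 e_g^0, CFSE = -2.4Δₒ.
(ii): W⁴⁺: group 6, so d-count = 6 − 4 = 2; t₂g² eg⁰, CFSE = -0.8Δₒ.
So (i) has the larger |CFSE|.

(i)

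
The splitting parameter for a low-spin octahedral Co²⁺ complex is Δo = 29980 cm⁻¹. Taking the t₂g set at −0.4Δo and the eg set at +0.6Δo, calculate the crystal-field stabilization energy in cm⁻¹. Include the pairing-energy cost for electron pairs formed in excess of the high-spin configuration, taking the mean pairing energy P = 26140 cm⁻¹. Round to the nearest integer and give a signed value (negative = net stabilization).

Co is in group 9, so Co²⁺ is d⁷ (9 − 2 = 7).
Electron filling gives t₂g⁶ eg¹.
The orbital stabilization is -1.8Δo = -1.8 × 29980 = -53964 cm⁻¹.
Relative to high-spin t₂g⁵ eg² (2 paired), the low-spin configuration has 1 additional pair, contributing +1 × 26140 = +26140 cm⁻¹.
Overall CFSE = -53964 + 26140 = -27824 cm⁻¹.

-27824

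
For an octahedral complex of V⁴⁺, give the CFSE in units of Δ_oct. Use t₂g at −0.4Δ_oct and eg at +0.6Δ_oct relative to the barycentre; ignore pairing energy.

V is in group 5, so V⁴⁺ is d¹ (5 − 4 = 1).
Configuration: t₂g¹ eg⁰.
CFSE = 1(-0.4Δ_oct) + 0(0.6Δ_oct) = -0.4Δ_oct + 0.0Δ_oct = -0.4Δ_oct.

-0.4 Δ_oct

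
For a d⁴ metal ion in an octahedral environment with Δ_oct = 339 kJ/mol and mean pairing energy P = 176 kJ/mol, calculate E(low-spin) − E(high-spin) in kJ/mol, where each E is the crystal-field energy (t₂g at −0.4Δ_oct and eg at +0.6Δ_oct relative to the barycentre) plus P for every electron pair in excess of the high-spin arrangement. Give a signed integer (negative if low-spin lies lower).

High-spin d⁴ fills as t₂g³ eg¹ with CFSE 3(−0.4) + 1(+0.6) = -0.6Δ_oct = -203 kJ/mol.
For low-spin the configuration is t₂g⁴ eg⁰: orbital energy -1.6 × 339 = -542 kJ/mol, and 1 additional pair relative to high-spin adds 176 kJ/mol, giving -366 kJ/mol.
Thus E(LS) − E(HS) = -163 kJ/mol.

-163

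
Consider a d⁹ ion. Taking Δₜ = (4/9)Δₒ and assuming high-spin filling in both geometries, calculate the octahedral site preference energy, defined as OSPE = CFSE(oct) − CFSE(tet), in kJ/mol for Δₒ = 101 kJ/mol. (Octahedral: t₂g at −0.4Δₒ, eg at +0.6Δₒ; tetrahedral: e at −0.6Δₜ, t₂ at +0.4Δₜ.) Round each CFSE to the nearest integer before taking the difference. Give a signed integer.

In an octahedral site d⁹ (HS) is t₂g⁶ eg³, giving CFSE(oct) = -0.6Δₒ = -61 kJ/mol.
Tetrahedral e⁴ t₂⁵ gives -0.4Δₜ = -0.4 × (4/9) × 101 = -18 kJ/mol.
Subtracting, OSPE = -61 − (-18) = -43 kJ/mol.

-43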